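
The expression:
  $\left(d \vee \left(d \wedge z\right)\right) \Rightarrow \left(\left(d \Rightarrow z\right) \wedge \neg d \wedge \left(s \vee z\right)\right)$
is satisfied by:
  {d: False}


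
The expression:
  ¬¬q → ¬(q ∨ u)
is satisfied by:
  {q: False}


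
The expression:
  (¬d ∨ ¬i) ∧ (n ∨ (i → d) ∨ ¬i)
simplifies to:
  (n ∧ ¬d) ∨ ¬i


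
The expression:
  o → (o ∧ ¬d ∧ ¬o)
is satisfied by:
  {o: False}


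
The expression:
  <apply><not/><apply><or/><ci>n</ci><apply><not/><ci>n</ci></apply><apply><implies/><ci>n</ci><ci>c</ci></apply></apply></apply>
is never true.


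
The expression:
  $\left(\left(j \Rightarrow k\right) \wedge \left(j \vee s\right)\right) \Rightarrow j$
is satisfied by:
  {j: True, s: False}
  {s: False, j: False}
  {s: True, j: True}


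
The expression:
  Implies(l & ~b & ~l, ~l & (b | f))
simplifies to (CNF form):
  True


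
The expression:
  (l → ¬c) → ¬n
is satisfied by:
  {l: True, c: True, n: False}
  {l: True, c: False, n: False}
  {c: True, l: False, n: False}
  {l: False, c: False, n: False}
  {n: True, l: True, c: True}


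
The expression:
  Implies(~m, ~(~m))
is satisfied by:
  {m: True}


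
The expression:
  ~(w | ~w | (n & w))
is never true.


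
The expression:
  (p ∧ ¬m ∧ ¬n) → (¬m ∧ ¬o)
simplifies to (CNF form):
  m ∨ n ∨ ¬o ∨ ¬p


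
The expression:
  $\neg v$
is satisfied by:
  {v: False}


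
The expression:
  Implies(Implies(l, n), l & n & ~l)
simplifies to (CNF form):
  l & ~n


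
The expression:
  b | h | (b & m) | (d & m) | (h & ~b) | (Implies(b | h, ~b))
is always true.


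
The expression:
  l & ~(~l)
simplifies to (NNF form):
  l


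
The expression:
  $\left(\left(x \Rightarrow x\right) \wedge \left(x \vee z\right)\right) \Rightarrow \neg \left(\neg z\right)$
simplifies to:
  $z \vee \neg x$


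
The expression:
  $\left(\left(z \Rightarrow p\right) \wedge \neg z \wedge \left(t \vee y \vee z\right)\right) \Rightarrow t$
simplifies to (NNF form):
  $t \vee z \vee \neg y$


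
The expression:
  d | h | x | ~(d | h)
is always true.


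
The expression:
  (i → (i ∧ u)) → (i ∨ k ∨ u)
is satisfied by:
  {i: True, k: True, u: True}
  {i: True, k: True, u: False}
  {i: True, u: True, k: False}
  {i: True, u: False, k: False}
  {k: True, u: True, i: False}
  {k: True, u: False, i: False}
  {u: True, k: False, i: False}


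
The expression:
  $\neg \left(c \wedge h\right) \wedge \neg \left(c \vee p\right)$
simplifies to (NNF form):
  $\neg c \wedge \neg p$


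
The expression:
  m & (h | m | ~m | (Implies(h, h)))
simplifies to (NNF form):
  m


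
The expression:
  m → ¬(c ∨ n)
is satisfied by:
  {n: False, m: False, c: False}
  {c: True, n: False, m: False}
  {n: True, c: False, m: False}
  {c: True, n: True, m: False}
  {m: True, c: False, n: False}


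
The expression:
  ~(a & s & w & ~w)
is always true.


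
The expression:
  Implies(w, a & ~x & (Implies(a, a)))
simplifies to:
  ~w | (a & ~x)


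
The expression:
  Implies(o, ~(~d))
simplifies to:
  d | ~o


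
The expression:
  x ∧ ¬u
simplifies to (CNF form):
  x ∧ ¬u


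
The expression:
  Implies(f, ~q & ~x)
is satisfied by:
  {q: False, f: False, x: False}
  {x: True, q: False, f: False}
  {q: True, x: False, f: False}
  {x: True, q: True, f: False}
  {f: True, x: False, q: False}


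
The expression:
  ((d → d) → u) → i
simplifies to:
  i ∨ ¬u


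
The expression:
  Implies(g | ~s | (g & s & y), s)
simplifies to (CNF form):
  s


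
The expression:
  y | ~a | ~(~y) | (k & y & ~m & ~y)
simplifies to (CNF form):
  y | ~a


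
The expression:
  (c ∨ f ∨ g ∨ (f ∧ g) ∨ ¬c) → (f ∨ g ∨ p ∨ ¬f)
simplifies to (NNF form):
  True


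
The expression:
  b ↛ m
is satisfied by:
  {b: True, m: False}


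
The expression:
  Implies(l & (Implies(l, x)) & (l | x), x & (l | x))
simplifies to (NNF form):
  True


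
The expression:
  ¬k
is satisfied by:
  {k: False}


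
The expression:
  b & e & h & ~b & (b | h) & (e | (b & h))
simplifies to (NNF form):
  False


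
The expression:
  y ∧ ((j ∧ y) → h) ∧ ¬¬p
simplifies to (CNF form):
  p ∧ y ∧ (h ∨ ¬j)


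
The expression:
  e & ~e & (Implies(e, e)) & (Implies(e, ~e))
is never true.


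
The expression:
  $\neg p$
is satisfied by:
  {p: False}


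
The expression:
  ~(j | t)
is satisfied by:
  {t: False, j: False}


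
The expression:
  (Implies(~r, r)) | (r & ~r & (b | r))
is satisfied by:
  {r: True}


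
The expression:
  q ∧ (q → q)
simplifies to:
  q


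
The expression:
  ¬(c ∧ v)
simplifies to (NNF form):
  ¬c ∨ ¬v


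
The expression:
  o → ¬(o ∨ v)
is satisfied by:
  {o: False}


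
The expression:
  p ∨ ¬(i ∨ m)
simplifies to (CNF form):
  (p ∨ ¬i) ∧ (p ∨ ¬m)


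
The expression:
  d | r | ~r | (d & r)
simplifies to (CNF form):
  True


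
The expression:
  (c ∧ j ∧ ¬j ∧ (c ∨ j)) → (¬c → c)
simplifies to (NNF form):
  True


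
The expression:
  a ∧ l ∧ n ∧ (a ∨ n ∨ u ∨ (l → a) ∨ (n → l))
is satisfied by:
  {a: True, n: True, l: True}


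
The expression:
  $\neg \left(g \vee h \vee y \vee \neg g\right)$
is never true.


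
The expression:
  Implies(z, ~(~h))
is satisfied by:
  {h: True, z: False}
  {z: False, h: False}
  {z: True, h: True}


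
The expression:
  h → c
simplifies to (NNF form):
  c ∨ ¬h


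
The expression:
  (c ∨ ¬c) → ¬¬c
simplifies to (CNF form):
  c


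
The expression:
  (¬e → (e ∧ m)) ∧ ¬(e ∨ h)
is never true.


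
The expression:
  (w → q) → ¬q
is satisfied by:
  {q: False}


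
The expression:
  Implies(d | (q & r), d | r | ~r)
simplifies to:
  True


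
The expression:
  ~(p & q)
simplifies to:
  ~p | ~q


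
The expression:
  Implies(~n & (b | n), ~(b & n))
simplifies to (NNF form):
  True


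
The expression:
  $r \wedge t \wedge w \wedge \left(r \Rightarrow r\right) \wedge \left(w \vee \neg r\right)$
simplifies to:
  $r \wedge t \wedge w$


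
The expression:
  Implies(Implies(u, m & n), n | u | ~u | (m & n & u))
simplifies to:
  True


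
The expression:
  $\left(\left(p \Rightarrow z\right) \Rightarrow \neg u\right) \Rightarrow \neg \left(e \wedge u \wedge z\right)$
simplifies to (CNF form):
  $\text{True}$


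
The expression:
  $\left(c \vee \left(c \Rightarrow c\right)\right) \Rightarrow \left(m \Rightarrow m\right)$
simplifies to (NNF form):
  $\text{True}$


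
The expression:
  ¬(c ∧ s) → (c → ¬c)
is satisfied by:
  {s: True, c: False}
  {c: False, s: False}
  {c: True, s: True}


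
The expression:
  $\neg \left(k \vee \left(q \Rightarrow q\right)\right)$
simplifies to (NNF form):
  $\text{False}$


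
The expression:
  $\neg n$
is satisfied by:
  {n: False}


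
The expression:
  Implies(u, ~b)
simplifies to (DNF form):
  ~b | ~u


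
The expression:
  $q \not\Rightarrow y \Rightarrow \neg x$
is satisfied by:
  {y: True, q: False, x: False}
  {q: False, x: False, y: False}
  {y: True, x: True, q: False}
  {x: True, q: False, y: False}
  {y: True, q: True, x: False}
  {q: True, y: False, x: False}
  {y: True, x: True, q: True}


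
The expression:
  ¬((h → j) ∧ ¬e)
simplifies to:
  e ∨ (h ∧ ¬j)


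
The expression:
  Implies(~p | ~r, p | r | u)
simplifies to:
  p | r | u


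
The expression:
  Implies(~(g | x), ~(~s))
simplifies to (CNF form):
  g | s | x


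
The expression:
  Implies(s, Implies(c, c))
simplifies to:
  True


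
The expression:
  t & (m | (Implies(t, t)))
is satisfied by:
  {t: True}


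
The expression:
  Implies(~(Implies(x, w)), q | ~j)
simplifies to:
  q | w | ~j | ~x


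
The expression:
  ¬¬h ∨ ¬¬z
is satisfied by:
  {z: True, h: True}
  {z: True, h: False}
  {h: True, z: False}


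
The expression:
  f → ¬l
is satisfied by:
  {l: False, f: False}
  {f: True, l: False}
  {l: True, f: False}


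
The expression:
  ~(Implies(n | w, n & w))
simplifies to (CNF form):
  (n | w) & (n | ~n) & (w | ~w) & (~n | ~w)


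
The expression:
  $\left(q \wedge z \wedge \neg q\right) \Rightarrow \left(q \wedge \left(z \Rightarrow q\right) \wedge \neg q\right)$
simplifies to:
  $\text{True}$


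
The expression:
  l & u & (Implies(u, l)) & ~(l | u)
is never true.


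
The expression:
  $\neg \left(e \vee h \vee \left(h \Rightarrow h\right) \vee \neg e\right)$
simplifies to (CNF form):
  $\text{False}$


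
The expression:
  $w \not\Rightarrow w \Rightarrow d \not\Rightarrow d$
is always true.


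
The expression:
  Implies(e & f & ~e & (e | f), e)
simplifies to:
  True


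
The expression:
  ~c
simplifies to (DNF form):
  ~c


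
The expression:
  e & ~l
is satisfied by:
  {e: True, l: False}


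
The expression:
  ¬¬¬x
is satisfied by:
  {x: False}


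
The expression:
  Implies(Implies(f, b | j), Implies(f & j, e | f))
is always true.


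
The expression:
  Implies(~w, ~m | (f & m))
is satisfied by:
  {w: True, f: True, m: False}
  {w: True, f: False, m: False}
  {f: True, w: False, m: False}
  {w: False, f: False, m: False}
  {w: True, m: True, f: True}
  {w: True, m: True, f: False}
  {m: True, f: True, w: False}


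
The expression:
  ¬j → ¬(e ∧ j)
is always true.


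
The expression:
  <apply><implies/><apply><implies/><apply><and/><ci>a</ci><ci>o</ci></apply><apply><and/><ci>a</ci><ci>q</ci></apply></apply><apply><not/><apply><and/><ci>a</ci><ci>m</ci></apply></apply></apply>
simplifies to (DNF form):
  <apply><or/><apply><not/><ci>a</ci></apply><apply><not/><ci>m</ci></apply><apply><and/><ci>o</ci><apply><not/><ci>q</ci></apply></apply></apply>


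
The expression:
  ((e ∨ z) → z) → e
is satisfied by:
  {e: True}


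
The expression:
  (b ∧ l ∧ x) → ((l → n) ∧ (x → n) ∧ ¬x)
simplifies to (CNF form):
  ¬b ∨ ¬l ∨ ¬x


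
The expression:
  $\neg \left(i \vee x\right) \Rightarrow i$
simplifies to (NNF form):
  $i \vee x$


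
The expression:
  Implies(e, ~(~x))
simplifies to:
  x | ~e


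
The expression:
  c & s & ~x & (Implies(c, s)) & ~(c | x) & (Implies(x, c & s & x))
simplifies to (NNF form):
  False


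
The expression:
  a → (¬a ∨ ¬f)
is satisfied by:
  {a: False, f: False}
  {f: True, a: False}
  {a: True, f: False}


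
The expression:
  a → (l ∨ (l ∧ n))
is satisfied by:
  {l: True, a: False}
  {a: False, l: False}
  {a: True, l: True}


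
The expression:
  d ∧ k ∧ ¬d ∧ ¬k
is never true.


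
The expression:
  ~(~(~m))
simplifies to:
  ~m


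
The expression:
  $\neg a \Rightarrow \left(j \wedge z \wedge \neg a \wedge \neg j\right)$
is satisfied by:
  {a: True}


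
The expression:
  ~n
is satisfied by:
  {n: False}


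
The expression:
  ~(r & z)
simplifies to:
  ~r | ~z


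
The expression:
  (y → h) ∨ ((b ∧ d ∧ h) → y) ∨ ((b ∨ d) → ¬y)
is always true.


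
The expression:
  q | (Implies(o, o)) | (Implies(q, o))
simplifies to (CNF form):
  True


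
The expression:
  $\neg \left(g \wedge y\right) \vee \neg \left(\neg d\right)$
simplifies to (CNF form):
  $d \vee \neg g \vee \neg y$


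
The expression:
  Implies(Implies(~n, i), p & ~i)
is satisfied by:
  {p: True, i: False, n: False}
  {i: False, n: False, p: False}
  {n: True, p: True, i: False}


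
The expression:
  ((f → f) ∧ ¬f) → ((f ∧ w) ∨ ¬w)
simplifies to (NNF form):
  f ∨ ¬w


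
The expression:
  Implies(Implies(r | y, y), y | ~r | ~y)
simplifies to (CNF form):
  True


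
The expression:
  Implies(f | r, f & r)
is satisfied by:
  {f: False, r: False}
  {r: True, f: True}


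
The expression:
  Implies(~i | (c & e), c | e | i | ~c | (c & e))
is always true.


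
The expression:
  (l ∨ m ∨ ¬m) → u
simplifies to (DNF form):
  u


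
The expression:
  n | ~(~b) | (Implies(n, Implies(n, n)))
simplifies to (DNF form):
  True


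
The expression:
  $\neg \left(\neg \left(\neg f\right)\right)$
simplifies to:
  $\neg f$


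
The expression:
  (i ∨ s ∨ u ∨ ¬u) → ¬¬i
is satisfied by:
  {i: True}


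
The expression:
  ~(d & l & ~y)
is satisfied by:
  {y: True, l: False, d: False}
  {l: False, d: False, y: False}
  {y: True, d: True, l: False}
  {d: True, l: False, y: False}
  {y: True, l: True, d: False}
  {l: True, y: False, d: False}
  {y: True, d: True, l: True}


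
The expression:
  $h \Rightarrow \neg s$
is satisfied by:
  {s: False, h: False}
  {h: True, s: False}
  {s: True, h: False}


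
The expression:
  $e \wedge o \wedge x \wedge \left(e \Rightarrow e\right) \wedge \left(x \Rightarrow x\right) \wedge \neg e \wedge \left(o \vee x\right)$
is never true.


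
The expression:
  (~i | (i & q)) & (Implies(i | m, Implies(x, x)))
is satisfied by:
  {q: True, i: False}
  {i: False, q: False}
  {i: True, q: True}


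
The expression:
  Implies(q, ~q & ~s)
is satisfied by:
  {q: False}


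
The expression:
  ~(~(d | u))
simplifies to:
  d | u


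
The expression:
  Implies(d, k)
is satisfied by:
  {k: True, d: False}
  {d: False, k: False}
  {d: True, k: True}


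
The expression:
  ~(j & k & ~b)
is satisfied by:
  {b: True, k: False, j: False}
  {k: False, j: False, b: False}
  {j: True, b: True, k: False}
  {j: True, k: False, b: False}
  {b: True, k: True, j: False}
  {k: True, b: False, j: False}
  {j: True, k: True, b: True}


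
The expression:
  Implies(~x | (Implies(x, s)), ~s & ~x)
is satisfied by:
  {s: False}


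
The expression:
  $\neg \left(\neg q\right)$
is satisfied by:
  {q: True}


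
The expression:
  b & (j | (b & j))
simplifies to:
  b & j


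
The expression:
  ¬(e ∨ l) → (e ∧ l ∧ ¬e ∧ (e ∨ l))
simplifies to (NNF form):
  e ∨ l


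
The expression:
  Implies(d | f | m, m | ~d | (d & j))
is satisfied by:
  {m: True, j: True, d: False}
  {m: True, j: False, d: False}
  {j: True, m: False, d: False}
  {m: False, j: False, d: False}
  {d: True, m: True, j: True}
  {d: True, m: True, j: False}
  {d: True, j: True, m: False}


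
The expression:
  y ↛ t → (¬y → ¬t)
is always true.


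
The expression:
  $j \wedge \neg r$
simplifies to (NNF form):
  $j \wedge \neg r$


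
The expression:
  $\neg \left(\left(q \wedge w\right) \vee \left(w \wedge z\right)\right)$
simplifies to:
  $\left(\neg q \wedge \neg z\right) \vee \neg w$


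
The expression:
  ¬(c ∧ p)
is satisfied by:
  {p: False, c: False}
  {c: True, p: False}
  {p: True, c: False}


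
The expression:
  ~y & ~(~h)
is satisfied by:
  {h: True, y: False}


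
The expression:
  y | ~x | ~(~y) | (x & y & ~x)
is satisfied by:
  {y: True, x: False}
  {x: False, y: False}
  {x: True, y: True}


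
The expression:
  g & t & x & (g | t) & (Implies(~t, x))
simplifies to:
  g & t & x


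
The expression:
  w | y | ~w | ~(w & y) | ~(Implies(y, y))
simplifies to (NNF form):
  True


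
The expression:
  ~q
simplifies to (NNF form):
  ~q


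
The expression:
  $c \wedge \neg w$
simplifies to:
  $c \wedge \neg w$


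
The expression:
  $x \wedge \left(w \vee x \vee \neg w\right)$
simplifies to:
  $x$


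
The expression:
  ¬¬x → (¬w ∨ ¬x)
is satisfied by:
  {w: False, x: False}
  {x: True, w: False}
  {w: True, x: False}


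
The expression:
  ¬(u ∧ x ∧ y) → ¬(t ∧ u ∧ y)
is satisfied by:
  {x: True, u: False, t: False, y: False}
  {x: False, u: False, t: False, y: False}
  {x: True, y: True, u: False, t: False}
  {y: True, x: False, u: False, t: False}
  {x: True, t: True, y: False, u: False}
  {t: True, y: False, u: False, x: False}
  {x: True, y: True, t: True, u: False}
  {y: True, t: True, x: False, u: False}
  {x: True, u: True, y: False, t: False}
  {u: True, y: False, t: False, x: False}
  {x: True, y: True, u: True, t: False}
  {y: True, u: True, x: False, t: False}
  {x: True, t: True, u: True, y: False}
  {t: True, u: True, y: False, x: False}
  {x: True, y: True, t: True, u: True}


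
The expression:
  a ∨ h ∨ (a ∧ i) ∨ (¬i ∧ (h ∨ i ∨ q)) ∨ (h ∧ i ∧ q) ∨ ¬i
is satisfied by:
  {a: True, h: True, i: False}
  {a: True, h: False, i: False}
  {h: True, a: False, i: False}
  {a: False, h: False, i: False}
  {a: True, i: True, h: True}
  {a: True, i: True, h: False}
  {i: True, h: True, a: False}


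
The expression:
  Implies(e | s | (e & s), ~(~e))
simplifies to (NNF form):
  e | ~s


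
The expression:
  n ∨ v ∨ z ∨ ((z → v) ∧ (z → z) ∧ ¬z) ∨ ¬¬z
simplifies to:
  True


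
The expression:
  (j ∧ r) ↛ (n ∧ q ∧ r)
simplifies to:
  j ∧ r ∧ (¬n ∨ ¬q)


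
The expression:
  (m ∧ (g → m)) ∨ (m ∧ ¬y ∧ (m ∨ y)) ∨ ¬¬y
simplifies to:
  m ∨ y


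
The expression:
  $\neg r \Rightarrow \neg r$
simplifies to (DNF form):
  $\text{True}$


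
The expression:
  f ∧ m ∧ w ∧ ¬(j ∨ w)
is never true.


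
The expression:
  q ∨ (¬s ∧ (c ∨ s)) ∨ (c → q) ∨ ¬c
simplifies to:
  q ∨ ¬c ∨ ¬s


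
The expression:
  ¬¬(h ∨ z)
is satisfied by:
  {z: True, h: True}
  {z: True, h: False}
  {h: True, z: False}


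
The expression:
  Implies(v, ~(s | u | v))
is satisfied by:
  {v: False}


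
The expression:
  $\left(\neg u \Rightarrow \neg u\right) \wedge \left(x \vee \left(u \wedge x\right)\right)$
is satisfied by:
  {x: True}


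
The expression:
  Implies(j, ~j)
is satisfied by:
  {j: False}


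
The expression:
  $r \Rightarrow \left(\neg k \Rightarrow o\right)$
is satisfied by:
  {k: True, o: True, r: False}
  {k: True, o: False, r: False}
  {o: True, k: False, r: False}
  {k: False, o: False, r: False}
  {r: True, k: True, o: True}
  {r: True, k: True, o: False}
  {r: True, o: True, k: False}


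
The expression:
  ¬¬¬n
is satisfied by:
  {n: False}


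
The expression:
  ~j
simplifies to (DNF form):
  ~j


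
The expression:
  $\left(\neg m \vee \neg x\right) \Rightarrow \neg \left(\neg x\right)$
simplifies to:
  $x$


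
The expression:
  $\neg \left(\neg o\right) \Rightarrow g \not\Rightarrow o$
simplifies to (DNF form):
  $\neg o$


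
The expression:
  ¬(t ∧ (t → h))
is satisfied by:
  {h: False, t: False}
  {t: True, h: False}
  {h: True, t: False}


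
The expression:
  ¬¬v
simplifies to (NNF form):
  v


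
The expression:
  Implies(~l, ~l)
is always true.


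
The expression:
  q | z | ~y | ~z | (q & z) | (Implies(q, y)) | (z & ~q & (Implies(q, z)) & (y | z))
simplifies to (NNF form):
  True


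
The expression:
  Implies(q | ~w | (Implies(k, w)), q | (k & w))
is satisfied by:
  {q: True, k: True, w: True}
  {q: True, k: True, w: False}
  {q: True, w: True, k: False}
  {q: True, w: False, k: False}
  {k: True, w: True, q: False}


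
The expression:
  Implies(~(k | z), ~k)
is always true.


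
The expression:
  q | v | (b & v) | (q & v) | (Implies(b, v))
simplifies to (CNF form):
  q | v | ~b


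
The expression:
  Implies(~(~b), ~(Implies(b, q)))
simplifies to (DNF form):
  ~b | ~q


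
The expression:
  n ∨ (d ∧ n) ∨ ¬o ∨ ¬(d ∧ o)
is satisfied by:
  {n: True, o: False, d: False}
  {o: False, d: False, n: False}
  {n: True, d: True, o: False}
  {d: True, o: False, n: False}
  {n: True, o: True, d: False}
  {o: True, n: False, d: False}
  {n: True, d: True, o: True}


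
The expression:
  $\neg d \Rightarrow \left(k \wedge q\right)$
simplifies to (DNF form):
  $d \vee \left(k \wedge q\right)$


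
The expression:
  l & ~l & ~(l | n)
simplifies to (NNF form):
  False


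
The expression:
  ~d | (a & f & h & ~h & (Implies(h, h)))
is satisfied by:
  {d: False}


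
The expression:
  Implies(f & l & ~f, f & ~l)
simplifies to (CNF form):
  True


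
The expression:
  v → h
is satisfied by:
  {h: True, v: False}
  {v: False, h: False}
  {v: True, h: True}


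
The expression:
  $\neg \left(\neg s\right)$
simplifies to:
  $s$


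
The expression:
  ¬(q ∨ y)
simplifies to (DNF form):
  ¬q ∧ ¬y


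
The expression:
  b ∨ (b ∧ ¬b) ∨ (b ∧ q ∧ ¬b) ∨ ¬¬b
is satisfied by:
  {b: True}


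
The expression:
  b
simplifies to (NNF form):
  b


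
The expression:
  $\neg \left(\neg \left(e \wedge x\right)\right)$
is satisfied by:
  {e: True, x: True}


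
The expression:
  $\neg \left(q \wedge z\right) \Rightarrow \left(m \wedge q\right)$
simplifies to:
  $q \wedge \left(m \vee z\right)$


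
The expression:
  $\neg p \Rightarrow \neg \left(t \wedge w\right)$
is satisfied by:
  {p: True, w: False, t: False}
  {w: False, t: False, p: False}
  {t: True, p: True, w: False}
  {t: True, w: False, p: False}
  {p: True, w: True, t: False}
  {w: True, p: False, t: False}
  {t: True, w: True, p: True}


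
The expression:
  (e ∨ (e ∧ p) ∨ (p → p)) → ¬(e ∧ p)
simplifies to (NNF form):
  ¬e ∨ ¬p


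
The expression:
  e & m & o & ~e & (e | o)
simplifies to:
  False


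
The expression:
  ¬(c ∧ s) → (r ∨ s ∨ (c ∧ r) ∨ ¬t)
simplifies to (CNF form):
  r ∨ s ∨ ¬t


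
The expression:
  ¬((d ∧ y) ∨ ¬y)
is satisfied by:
  {y: True, d: False}


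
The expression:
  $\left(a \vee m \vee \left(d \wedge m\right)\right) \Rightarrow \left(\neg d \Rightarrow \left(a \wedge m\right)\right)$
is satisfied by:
  {d: True, m: False, a: False}
  {a: True, d: True, m: False}
  {d: True, m: True, a: False}
  {a: True, d: True, m: True}
  {a: False, m: False, d: False}
  {a: True, m: True, d: False}


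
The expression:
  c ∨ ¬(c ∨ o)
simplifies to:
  c ∨ ¬o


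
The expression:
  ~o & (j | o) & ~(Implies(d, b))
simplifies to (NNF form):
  d & j & ~b & ~o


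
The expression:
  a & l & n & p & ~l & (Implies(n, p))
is never true.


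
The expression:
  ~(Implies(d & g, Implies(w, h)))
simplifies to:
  d & g & w & ~h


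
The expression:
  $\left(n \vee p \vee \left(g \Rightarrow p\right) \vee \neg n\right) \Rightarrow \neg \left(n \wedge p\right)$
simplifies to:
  $\neg n \vee \neg p$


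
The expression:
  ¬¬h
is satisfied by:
  {h: True}


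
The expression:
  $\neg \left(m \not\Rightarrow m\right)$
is always true.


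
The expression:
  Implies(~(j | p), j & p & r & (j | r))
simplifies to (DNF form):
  j | p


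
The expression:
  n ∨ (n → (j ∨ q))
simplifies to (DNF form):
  True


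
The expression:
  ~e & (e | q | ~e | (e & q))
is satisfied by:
  {e: False}


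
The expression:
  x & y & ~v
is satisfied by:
  {x: True, y: True, v: False}


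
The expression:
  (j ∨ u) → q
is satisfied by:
  {q: True, j: False, u: False}
  {q: True, u: True, j: False}
  {q: True, j: True, u: False}
  {q: True, u: True, j: True}
  {u: False, j: False, q: False}


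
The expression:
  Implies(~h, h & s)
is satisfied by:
  {h: True}


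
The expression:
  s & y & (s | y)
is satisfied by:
  {s: True, y: True}


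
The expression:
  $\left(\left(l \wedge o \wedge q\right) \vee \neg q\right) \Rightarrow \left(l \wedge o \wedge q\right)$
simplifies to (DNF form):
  $q$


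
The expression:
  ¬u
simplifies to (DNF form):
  ¬u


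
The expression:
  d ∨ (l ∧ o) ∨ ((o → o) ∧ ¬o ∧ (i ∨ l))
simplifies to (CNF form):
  (d ∨ i ∨ l) ∧ (d ∨ l ∨ ¬o)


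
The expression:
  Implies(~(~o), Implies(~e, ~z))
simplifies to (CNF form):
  e | ~o | ~z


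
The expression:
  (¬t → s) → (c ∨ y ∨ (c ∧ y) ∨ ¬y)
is always true.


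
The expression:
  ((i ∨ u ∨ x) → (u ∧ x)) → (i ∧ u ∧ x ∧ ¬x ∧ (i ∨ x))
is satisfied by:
  {i: True, u: False, x: False}
  {x: True, i: True, u: False}
  {x: True, i: False, u: False}
  {u: True, i: True, x: False}
  {u: True, i: False, x: False}


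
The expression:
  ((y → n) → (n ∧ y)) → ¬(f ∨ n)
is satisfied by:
  {n: False, y: False, f: False}
  {f: True, n: False, y: False}
  {n: True, f: False, y: False}
  {f: True, n: True, y: False}
  {y: True, f: False, n: False}


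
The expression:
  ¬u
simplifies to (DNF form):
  ¬u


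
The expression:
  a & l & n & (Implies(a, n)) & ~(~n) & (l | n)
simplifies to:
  a & l & n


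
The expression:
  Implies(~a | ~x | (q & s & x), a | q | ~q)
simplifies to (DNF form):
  True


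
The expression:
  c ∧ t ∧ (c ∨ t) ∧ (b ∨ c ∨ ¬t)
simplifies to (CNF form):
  c ∧ t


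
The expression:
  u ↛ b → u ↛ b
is always true.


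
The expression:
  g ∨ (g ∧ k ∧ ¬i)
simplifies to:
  g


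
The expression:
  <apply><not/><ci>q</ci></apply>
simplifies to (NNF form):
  <apply><not/><ci>q</ci></apply>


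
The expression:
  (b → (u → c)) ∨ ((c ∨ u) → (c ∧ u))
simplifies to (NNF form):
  c ∨ ¬b ∨ ¬u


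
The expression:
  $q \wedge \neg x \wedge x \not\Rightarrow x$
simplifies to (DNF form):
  $\text{False}$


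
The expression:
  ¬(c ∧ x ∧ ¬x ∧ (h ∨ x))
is always true.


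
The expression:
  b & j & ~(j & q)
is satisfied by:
  {j: True, b: True, q: False}


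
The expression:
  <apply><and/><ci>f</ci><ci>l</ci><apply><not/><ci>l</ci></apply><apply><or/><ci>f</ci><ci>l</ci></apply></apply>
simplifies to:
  <false/>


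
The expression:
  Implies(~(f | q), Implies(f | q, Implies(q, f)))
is always true.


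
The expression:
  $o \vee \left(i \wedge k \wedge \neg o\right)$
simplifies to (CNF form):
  $\left(i \vee o\right) \wedge \left(k \vee o\right)$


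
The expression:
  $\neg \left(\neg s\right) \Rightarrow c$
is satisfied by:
  {c: True, s: False}
  {s: False, c: False}
  {s: True, c: True}


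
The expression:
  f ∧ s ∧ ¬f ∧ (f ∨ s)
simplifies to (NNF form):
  False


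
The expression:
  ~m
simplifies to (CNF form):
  ~m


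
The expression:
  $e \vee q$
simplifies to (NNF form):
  $e \vee q$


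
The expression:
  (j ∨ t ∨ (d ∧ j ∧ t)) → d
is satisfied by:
  {d: True, t: False, j: False}
  {j: True, d: True, t: False}
  {d: True, t: True, j: False}
  {j: True, d: True, t: True}
  {j: False, t: False, d: False}


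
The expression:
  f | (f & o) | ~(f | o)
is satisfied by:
  {f: True, o: False}
  {o: False, f: False}
  {o: True, f: True}


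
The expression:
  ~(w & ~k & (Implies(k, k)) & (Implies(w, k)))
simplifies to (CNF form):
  True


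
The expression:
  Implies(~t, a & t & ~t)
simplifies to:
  t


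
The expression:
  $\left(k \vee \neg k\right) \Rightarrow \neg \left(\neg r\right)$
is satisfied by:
  {r: True}


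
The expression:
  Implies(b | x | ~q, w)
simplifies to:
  w | (q & ~b & ~x)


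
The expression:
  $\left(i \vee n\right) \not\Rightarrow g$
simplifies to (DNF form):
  $\left(i \wedge \neg g\right) \vee \left(n \wedge \neg g\right)$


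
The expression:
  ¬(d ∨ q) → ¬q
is always true.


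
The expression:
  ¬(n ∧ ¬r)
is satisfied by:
  {r: True, n: False}
  {n: False, r: False}
  {n: True, r: True}


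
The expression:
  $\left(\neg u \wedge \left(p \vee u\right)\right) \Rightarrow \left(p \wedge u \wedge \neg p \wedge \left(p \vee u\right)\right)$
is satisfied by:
  {u: True, p: False}
  {p: False, u: False}
  {p: True, u: True}


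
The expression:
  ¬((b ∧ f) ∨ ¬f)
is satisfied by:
  {f: True, b: False}


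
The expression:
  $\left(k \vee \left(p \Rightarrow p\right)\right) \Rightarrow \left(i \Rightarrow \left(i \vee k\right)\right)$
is always true.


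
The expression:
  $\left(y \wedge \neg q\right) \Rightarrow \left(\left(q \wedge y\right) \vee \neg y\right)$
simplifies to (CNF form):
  $q \vee \neg y$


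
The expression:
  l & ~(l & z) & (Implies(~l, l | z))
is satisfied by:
  {l: True, z: False}


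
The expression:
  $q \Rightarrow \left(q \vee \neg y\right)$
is always true.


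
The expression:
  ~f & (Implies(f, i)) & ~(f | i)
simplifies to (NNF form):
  ~f & ~i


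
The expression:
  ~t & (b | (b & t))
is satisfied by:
  {b: True, t: False}


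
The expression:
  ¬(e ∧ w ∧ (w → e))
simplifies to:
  ¬e ∨ ¬w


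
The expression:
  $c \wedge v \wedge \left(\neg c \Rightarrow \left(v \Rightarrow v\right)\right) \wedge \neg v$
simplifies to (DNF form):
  $\text{False}$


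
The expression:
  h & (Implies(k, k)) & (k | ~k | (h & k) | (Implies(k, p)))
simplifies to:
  h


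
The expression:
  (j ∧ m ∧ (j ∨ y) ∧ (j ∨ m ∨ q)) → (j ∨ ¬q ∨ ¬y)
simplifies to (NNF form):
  True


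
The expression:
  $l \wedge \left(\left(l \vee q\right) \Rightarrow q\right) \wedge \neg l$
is never true.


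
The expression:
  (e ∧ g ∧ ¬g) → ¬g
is always true.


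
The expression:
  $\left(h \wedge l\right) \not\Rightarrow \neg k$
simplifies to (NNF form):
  $h \wedge k \wedge l$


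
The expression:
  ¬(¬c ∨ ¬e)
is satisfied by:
  {c: True, e: True}


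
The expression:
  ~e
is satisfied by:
  {e: False}


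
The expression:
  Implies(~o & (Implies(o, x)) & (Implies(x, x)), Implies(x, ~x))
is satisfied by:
  {o: True, x: False}
  {x: False, o: False}
  {x: True, o: True}


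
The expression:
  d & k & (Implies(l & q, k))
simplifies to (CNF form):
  d & k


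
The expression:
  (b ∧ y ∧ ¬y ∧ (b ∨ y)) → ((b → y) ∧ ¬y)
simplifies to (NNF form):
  True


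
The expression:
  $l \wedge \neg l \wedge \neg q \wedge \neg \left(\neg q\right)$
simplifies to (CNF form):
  $\text{False}$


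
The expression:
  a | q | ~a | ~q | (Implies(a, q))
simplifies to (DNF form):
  True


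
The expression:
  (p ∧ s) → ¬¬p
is always true.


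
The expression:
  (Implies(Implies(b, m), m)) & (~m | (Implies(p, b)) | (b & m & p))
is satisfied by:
  {b: True, m: True, p: False}
  {b: True, p: False, m: False}
  {b: True, m: True, p: True}
  {b: True, p: True, m: False}
  {m: True, p: False, b: False}


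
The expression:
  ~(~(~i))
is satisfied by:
  {i: False}


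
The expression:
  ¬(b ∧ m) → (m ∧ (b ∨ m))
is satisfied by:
  {m: True}


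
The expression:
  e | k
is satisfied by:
  {k: True, e: True}
  {k: True, e: False}
  {e: True, k: False}


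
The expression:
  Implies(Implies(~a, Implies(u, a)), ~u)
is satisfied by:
  {u: False, a: False}
  {a: True, u: False}
  {u: True, a: False}


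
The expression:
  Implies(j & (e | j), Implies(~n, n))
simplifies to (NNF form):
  n | ~j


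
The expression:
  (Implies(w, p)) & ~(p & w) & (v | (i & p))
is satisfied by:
  {v: True, p: True, i: True, w: False}
  {v: True, p: True, i: False, w: False}
  {v: True, i: True, p: False, w: False}
  {v: True, i: False, p: False, w: False}
  {p: True, i: True, v: False, w: False}


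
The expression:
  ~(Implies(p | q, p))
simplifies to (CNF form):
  q & ~p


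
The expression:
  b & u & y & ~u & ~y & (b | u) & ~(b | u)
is never true.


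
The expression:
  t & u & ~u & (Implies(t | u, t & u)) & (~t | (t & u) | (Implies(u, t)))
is never true.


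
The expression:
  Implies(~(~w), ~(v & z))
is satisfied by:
  {w: False, v: False, z: False}
  {z: True, w: False, v: False}
  {v: True, w: False, z: False}
  {z: True, v: True, w: False}
  {w: True, z: False, v: False}
  {z: True, w: True, v: False}
  {v: True, w: True, z: False}


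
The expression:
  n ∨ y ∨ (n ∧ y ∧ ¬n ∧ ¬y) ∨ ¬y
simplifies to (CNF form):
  True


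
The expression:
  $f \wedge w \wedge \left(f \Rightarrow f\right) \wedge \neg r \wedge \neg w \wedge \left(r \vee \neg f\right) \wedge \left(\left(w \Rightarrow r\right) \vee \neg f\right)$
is never true.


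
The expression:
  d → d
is always true.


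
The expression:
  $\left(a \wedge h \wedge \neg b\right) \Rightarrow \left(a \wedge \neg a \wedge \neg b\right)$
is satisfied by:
  {b: True, h: False, a: False}
  {h: False, a: False, b: False}
  {b: True, a: True, h: False}
  {a: True, h: False, b: False}
  {b: True, h: True, a: False}
  {h: True, b: False, a: False}
  {b: True, a: True, h: True}


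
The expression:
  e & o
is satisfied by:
  {e: True, o: True}


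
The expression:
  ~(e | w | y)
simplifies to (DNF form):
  ~e & ~w & ~y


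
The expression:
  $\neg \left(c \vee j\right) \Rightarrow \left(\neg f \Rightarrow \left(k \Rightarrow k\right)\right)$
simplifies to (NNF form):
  $\text{True}$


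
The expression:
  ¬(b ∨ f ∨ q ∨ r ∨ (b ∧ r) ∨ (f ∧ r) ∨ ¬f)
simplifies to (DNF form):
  False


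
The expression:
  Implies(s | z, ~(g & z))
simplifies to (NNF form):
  ~g | ~z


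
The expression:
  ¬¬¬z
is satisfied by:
  {z: False}


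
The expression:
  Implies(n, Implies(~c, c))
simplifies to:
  c | ~n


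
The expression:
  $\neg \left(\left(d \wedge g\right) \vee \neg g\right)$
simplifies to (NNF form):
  $g \wedge \neg d$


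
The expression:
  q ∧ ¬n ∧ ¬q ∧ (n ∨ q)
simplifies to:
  False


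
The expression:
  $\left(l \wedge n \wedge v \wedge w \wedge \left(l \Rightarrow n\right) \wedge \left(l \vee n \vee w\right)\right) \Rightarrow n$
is always true.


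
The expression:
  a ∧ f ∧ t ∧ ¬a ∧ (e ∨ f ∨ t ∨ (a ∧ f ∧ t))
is never true.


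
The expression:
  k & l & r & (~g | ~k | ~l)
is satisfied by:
  {r: True, k: True, l: True, g: False}


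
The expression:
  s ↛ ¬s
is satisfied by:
  {s: True}


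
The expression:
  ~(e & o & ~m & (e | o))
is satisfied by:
  {m: True, o: False, e: False}
  {o: False, e: False, m: False}
  {m: True, e: True, o: False}
  {e: True, o: False, m: False}
  {m: True, o: True, e: False}
  {o: True, m: False, e: False}
  {m: True, e: True, o: True}


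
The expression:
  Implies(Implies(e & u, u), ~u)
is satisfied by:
  {u: False}


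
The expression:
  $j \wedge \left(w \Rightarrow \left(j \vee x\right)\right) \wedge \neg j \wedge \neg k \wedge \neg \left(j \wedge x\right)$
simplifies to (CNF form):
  $\text{False}$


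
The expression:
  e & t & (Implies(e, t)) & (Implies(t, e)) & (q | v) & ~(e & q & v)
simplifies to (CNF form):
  e & t & (q | v) & (~q | ~v)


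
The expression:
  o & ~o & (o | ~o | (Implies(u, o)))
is never true.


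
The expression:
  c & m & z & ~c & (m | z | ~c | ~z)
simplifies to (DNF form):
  False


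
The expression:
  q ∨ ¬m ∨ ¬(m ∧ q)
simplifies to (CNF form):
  True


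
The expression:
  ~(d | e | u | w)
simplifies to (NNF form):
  ~d & ~e & ~u & ~w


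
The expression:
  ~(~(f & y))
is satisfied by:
  {f: True, y: True}


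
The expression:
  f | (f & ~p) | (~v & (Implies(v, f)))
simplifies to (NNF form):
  f | ~v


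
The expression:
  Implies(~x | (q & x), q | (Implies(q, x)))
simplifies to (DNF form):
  True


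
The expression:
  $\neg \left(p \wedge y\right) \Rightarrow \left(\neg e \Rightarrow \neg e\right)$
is always true.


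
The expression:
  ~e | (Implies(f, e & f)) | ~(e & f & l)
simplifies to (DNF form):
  True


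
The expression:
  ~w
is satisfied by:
  {w: False}


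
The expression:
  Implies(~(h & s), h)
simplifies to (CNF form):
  h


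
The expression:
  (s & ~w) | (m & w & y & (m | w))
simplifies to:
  (s | w) & (m | ~w) & (y | ~w)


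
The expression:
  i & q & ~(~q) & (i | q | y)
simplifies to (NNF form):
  i & q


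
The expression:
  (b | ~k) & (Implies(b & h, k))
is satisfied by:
  {h: False, k: False, b: False}
  {b: True, h: False, k: False}
  {h: True, b: False, k: False}
  {b: True, k: True, h: False}
  {b: True, k: True, h: True}


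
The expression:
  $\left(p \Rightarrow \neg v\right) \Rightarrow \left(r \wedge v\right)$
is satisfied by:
  {r: True, p: True, v: True}
  {r: True, v: True, p: False}
  {p: True, v: True, r: False}


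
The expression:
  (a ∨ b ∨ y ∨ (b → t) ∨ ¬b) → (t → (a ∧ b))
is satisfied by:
  {a: True, b: True, t: False}
  {a: True, b: False, t: False}
  {b: True, a: False, t: False}
  {a: False, b: False, t: False}
  {a: True, t: True, b: True}


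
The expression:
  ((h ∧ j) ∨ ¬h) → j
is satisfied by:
  {h: True, j: True}
  {h: True, j: False}
  {j: True, h: False}


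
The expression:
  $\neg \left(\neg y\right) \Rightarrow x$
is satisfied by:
  {x: True, y: False}
  {y: False, x: False}
  {y: True, x: True}


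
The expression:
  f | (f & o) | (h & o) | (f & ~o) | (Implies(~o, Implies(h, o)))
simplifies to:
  f | o | ~h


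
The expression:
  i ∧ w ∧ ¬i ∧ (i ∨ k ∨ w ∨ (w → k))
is never true.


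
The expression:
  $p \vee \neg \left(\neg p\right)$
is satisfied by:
  {p: True}


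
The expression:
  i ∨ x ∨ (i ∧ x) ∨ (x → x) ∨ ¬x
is always true.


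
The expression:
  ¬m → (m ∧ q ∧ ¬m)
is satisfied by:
  {m: True}


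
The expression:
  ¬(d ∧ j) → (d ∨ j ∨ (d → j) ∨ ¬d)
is always true.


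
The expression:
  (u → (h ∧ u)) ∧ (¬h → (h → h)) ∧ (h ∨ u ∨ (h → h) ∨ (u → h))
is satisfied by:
  {h: True, u: False}
  {u: False, h: False}
  {u: True, h: True}


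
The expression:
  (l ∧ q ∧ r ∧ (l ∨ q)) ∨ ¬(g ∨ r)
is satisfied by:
  {l: True, q: True, g: False, r: False}
  {l: True, g: False, q: False, r: False}
  {q: True, l: False, g: False, r: False}
  {l: False, g: False, q: False, r: False}
  {r: True, l: True, q: True, g: False}
  {r: True, l: True, q: True, g: True}


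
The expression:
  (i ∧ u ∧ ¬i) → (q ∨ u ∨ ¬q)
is always true.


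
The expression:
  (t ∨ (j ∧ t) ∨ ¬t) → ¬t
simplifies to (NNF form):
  ¬t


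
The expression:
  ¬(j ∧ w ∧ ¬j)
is always true.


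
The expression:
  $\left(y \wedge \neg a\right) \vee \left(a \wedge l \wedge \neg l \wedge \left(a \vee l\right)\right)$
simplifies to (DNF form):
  $y \wedge \neg a$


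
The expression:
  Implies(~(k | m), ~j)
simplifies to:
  k | m | ~j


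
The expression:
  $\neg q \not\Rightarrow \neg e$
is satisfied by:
  {e: True, q: False}


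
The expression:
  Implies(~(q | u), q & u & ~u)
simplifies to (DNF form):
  q | u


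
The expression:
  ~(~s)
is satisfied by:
  {s: True}
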